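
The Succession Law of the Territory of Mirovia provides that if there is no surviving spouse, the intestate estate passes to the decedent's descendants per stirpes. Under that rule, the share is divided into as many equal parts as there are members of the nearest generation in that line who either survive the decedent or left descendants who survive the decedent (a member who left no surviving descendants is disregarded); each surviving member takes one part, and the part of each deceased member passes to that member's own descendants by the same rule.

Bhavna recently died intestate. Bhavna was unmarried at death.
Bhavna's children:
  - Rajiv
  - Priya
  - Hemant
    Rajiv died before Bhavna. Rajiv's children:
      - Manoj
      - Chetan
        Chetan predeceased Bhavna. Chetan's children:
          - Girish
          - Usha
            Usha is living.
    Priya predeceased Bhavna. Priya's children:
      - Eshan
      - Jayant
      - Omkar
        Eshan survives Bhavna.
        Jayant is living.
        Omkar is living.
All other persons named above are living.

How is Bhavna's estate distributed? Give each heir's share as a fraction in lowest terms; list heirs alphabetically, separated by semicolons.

There is no surviving spouse, so the entire estate passes to Bhavna's descendants per stirpes.
The estate is divided into 3 equal shares of 1/3 among Rajiv, Priya, Hemant.
Rajiv predeceased; the 1/3 allotted to Rajiv's branch passes to Rajiv's issue by representation.
The 1/3 is divided into 2 equal shares of 1/6 among Manoj, Chetan.
Manoj is living and takes 1/6.
Chetan predeceased; the 1/6 allotted to Chetan's branch passes to Chetan's issue by representation.
The 1/6 is divided into 2 equal shares of 1/12 among Girish, Usha.
Girish is living and takes 1/12.
Usha is living and takes 1/12.
Priya predeceased; the 1/3 allotted to Priya's branch passes to Priya's issue by representation.
The 1/3 is divided into 3 equal shares of 1/9 among Eshan, Jayant, Omkar.
Eshan is living and takes 1/9.
Jayant is living and takes 1/9.
Omkar is living and takes 1/9.
Hemant is living and takes 1/3.

Eshan 1/9; Girish 1/12; Hemant 1/3; Jayant 1/9; Manoj 1/6; Omkar 1/9; Usha 1/12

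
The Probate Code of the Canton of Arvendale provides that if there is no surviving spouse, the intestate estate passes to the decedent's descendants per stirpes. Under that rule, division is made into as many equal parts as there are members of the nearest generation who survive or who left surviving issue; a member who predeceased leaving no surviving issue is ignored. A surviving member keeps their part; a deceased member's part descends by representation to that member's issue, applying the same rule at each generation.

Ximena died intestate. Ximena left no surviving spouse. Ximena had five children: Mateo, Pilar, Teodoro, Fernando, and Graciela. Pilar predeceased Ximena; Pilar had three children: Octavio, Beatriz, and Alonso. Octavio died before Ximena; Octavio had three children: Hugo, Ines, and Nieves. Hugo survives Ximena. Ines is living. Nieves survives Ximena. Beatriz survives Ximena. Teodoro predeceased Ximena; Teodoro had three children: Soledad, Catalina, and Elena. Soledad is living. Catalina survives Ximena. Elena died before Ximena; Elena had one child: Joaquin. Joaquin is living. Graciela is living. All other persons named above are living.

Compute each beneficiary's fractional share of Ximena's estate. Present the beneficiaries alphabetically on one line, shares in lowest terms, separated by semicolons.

Alonso 1/15; Beatriz 1/15; Catalina 1/15; Fernando 1/5; Graciela 1/5; Hugo 1/45; Ines 1/45; Joaquin 1/15; Mateo 1/5; Nieves 1/45; Soledad 1/15

There is no surviving spouse, so the entire estate passes to Ximena's descendants per stirpes.
The estate is divided into 5 equal shares of 1/5 among Mateo, Pilar, Teodoro, Fernando, Graciela.
Mateo is living and takes 1/5.
Pilar predeceased; the 1/5 allotted to Pilar's branch passes to Pilar's issue by representation.
The 1/5 is divided into 3 equal shares of 1/15 among Octavio, Beatriz, Alonso.
Octavio predeceased; the 1/15 allotted to Octavio's branch passes to Octavio's issue by representation.
The 1/15 is divided into 3 equal shares of 1/45 among Hugo, Ines, Nieves.
Hugo is living and takes 1/45.
Ines is living and takes 1/45.
Nieves is living and takes 1/45.
Beatriz is living and takes 1/15.
Alonso is living and takes 1/15.
Teodoro predeceased; the 1/5 allotted to Teodoro's branch passes to Teodoro's issue by representation.
The 1/5 is divided into 3 equal shares of 1/15 among Soledad, Catalina, Elena.
Soledad is living and takes 1/15.
Catalina is living and takes 1/15.
Elena predeceased; the 1/15 allotted to Elena's branch passes to Elena's issue by representation.
Joaquin is the sole taker at this level and receives the full 1/15.
Fernando is living and takes 1/5.
Graciela is living and takes 1/5.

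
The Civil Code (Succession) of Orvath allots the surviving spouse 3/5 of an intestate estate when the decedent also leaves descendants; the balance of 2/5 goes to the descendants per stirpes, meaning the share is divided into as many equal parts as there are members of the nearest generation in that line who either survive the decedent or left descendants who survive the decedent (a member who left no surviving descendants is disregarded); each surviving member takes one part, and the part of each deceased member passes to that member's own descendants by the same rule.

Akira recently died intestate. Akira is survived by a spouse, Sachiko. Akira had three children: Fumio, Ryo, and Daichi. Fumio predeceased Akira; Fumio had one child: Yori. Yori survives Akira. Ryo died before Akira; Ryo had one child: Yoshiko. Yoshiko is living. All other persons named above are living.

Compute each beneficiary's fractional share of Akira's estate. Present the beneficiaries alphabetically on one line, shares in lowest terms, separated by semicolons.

Daichi 2/15; Sachiko 3/5; Yori 2/15; Yoshiko 2/15

Sachiko, as surviving spouse, takes 3/5.
The remaining 2/5 passes to Akira's descendants per stirpes.
The 2/5 is divided into 3 equal shares of 2/15 among Fumio, Ryo, Daichi.
Fumio predeceased; the 2/15 allotted to Fumio's branch passes to Fumio's issue by representation.
Yori is the sole taker at this level and receives the full 2/15.
Ryo predeceased; the 2/15 allotted to Ryo's branch passes to Ryo's issue by representation.
Yoshiko is the sole taker at this level and receives the full 2/15.
Daichi is living and takes 2/15.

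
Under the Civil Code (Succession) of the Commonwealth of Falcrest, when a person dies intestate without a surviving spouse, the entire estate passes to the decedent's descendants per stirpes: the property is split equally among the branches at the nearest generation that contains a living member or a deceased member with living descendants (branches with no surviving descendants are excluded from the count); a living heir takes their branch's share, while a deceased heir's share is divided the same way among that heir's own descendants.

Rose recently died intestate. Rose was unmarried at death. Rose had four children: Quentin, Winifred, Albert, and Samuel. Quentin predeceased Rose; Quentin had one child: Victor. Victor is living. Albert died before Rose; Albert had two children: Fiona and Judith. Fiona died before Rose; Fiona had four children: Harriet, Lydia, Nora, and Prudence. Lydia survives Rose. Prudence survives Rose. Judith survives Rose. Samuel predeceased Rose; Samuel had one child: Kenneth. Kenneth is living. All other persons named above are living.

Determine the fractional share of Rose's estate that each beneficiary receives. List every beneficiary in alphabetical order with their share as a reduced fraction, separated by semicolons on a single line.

There is no surviving spouse, so the entire estate passes to Rose's descendants per stirpes.
The estate is divided into 4 equal shares of 1/4 among Quentin, Winifred, Albert, Samuel.
Quentin predeceased; the 1/4 allotted to Quentin's branch passes to Quentin's issue by representation.
Victor is the sole taker at this level and receives the full 1/4.
Winifred is living and takes 1/4.
Albert predeceased; the 1/4 allotted to Albert's branch passes to Albert's issue by representation.
The 1/4 is divided into 2 equal shares of 1/8 among Fiona, Judith.
Fiona predeceased; the 1/8 allotted to Fiona's branch passes to Fiona's issue by representation.
The 1/8 is divided into 4 equal shares of 1/32 among Harriet, Lydia, Nora, Prudence.
Harriet is living and takes 1/32.
Lydia is living and takes 1/32.
Nora is living and takes 1/32.
Prudence is living and takes 1/32.
Judith is living and takes 1/8.
Samuel predeceased; the 1/4 allotted to Samuel's branch passes to Samuel's issue by representation.
Kenneth is the sole taker at this level and receives the full 1/4.

Harriet 1/32; Judith 1/8; Kenneth 1/4; Lydia 1/32; Nora 1/32; Prudence 1/32; Victor 1/4; Winifred 1/4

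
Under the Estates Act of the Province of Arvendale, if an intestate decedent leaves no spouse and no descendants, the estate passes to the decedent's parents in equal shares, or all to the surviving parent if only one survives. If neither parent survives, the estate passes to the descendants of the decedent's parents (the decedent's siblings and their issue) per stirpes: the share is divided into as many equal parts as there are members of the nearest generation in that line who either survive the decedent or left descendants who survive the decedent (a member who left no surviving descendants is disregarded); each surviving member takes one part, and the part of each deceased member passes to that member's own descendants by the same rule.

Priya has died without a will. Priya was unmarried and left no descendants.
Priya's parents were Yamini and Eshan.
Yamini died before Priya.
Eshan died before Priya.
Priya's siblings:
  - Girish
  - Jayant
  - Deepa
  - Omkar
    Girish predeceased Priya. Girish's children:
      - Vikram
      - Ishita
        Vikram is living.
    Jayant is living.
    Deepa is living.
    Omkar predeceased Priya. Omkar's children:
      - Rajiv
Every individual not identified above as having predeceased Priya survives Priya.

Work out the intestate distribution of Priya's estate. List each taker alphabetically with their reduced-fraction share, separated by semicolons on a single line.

Neither parent survives and there are no descendants, so the estate passes to Priya's siblings and their issue per stirpes.
The estate is divided into 4 equal shares of 1/4 among Girish, Jayant, Deepa, Omkar.
Girish predeceased; the 1/4 allotted to Girish's branch passes to Girish's issue by representation.
The 1/4 is divided into 2 equal shares of 1/8 among Vikram, Ishita.
Vikram is living and takes 1/8.
Ishita is living and takes 1/8.
Jayant is living and takes 1/4.
Deepa is living and takes 1/4.
Omkar predeceased; the 1/4 allotted to Omkar's branch passes to Omkar's issue by representation.
Rajiv is the sole taker at this level and receives the full 1/4.

Deepa 1/4; Ishita 1/8; Jayant 1/4; Rajiv 1/4; Vikram 1/8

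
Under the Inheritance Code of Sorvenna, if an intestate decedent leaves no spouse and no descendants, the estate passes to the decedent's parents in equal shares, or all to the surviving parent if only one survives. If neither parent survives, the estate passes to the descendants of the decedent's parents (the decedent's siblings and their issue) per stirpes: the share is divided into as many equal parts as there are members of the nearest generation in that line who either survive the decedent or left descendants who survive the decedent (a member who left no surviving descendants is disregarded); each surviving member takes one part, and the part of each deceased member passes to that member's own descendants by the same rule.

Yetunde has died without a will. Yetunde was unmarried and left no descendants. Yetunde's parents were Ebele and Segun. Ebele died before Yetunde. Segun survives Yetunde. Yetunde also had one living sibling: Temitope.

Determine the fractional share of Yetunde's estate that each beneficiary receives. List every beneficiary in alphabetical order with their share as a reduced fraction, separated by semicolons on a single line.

Segun 1

Only one parent, Segun, survives, so Segun takes the entire estate. The siblings take nothing because a surviving parent has priority.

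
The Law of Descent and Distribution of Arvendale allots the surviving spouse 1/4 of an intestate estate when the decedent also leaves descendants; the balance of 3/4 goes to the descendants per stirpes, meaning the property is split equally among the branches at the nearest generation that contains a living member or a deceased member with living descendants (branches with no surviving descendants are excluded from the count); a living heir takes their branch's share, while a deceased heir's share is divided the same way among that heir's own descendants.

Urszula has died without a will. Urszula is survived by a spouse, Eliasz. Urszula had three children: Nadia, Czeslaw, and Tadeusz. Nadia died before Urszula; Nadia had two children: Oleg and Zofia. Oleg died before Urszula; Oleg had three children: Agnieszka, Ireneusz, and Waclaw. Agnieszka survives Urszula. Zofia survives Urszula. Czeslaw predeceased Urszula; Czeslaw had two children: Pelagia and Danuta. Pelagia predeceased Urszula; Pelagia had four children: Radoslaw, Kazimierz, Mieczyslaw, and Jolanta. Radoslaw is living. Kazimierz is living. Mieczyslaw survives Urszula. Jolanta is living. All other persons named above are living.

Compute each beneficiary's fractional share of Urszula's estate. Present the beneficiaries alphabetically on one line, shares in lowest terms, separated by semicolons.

Agnieszka 1/24; Danuta 1/8; Eliasz 1/4; Ireneusz 1/24; Jolanta 1/32; Kazimierz 1/32; Mieczyslaw 1/32; Radoslaw 1/32; Tadeusz 1/4; Waclaw 1/24; Zofia 1/8

Eliasz, as surviving spouse, takes 1/4.
The remaining 3/4 passes to Urszula's descendants per stirpes.
The 3/4 is divided into 3 equal shares of 1/4 among Nadia, Czeslaw, Tadeusz.
Nadia predeceased; the 1/4 allotted to Nadia's branch passes to Nadia's issue by representation.
The 1/4 is divided into 2 equal shares of 1/8 among Oleg, Zofia.
Oleg predeceased; the 1/8 allotted to Oleg's branch passes to Oleg's issue by representation.
The 1/8 is divided into 3 equal shares of 1/24 among Agnieszka, Ireneusz, Waclaw.
Agnieszka is living and takes 1/24.
Ireneusz is living and takes 1/24.
Waclaw is living and takes 1/24.
Zofia is living and takes 1/8.
Czeslaw predeceased; the 1/4 allotted to Czeslaw's branch passes to Czeslaw's issue by representation.
The 1/4 is divided into 2 equal shares of 1/8 among Pelagia, Danuta.
Pelagia predeceased; the 1/8 allotted to Pelagia's branch passes to Pelagia's issue by representation.
The 1/8 is divided into 4 equal shares of 1/32 among Radoslaw, Kazimierz, Mieczyslaw, Jolanta.
Radoslaw is living and takes 1/32.
Kazimierz is living and takes 1/32.
Mieczyslaw is living and takes 1/32.
Jolanta is living and takes 1/32.
Danuta is living and takes 1/8.
Tadeusz is living and takes 1/4.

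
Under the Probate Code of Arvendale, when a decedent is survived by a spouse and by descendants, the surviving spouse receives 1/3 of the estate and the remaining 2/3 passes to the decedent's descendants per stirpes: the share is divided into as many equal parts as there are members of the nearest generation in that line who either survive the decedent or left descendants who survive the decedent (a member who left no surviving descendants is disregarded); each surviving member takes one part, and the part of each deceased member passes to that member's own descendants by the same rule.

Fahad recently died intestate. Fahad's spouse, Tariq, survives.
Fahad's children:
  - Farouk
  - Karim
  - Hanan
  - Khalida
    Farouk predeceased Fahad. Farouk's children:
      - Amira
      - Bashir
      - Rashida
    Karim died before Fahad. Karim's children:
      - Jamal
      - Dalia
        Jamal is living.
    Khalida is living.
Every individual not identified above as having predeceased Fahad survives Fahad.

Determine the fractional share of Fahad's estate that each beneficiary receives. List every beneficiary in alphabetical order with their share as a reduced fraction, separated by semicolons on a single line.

Amira 1/18; Bashir 1/18; Dalia 1/12; Hanan 1/6; Jamal 1/12; Khalida 1/6; Rashida 1/18; Tariq 1/3

Tariq, as surviving spouse, takes 1/3.
The remaining 2/3 passes to Fahad's descendants per stirpes.
The 2/3 is divided into 4 equal shares of 1/6 among Farouk, Karim, Hanan, Khalida.
Farouk predeceased; the 1/6 allotted to Farouk's branch passes to Farouk's issue by representation.
The 1/6 is divided into 3 equal shares of 1/18 among Amira, Bashir, Rashida.
Amira is living and takes 1/18.
Bashir is living and takes 1/18.
Rashida is living and takes 1/18.
Karim predeceased; the 1/6 allotted to Karim's branch passes to Karim's issue by representation.
The 1/6 is divided into 2 equal shares of 1/12 among Jamal, Dalia.
Jamal is living and takes 1/12.
Dalia is living and takes 1/12.
Hanan is living and takes 1/6.
Khalida is living and takes 1/6.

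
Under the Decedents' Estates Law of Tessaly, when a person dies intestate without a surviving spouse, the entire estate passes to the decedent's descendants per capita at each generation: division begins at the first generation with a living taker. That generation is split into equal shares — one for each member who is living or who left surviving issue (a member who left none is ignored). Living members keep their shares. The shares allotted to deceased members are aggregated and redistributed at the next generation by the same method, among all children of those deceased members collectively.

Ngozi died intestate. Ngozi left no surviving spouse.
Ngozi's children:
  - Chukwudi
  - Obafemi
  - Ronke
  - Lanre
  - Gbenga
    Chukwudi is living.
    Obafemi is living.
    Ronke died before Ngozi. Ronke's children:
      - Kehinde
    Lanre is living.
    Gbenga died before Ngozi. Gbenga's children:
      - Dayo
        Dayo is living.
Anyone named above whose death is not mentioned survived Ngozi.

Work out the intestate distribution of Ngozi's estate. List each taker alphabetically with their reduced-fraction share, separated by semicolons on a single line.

Chukwudi 1/5; Dayo 1/5; Kehinde 1/5; Lanre 1/5; Obafemi 1/5

There is no surviving spouse, so the entire estate passes to Ngozi's descendants per capita at each generation.
At generation 1 (Chukwudi, Obafemi, Ronke, Lanre, Gbenga) there are 5 shares of (1)/5 = 1/5 each.
Living: Chukwudi, Obafemi, and Lanre — each takes 1/5.
Deceased: Ronke and Gbenga. Their combined 2/5 is pooled and carried to generation 2.
At generation 2 (Kehinde, Dayo) there are 2 shares of (2/5)/2 = 1/5 each.
Living: Kehinde and Dayo — each takes 1/5.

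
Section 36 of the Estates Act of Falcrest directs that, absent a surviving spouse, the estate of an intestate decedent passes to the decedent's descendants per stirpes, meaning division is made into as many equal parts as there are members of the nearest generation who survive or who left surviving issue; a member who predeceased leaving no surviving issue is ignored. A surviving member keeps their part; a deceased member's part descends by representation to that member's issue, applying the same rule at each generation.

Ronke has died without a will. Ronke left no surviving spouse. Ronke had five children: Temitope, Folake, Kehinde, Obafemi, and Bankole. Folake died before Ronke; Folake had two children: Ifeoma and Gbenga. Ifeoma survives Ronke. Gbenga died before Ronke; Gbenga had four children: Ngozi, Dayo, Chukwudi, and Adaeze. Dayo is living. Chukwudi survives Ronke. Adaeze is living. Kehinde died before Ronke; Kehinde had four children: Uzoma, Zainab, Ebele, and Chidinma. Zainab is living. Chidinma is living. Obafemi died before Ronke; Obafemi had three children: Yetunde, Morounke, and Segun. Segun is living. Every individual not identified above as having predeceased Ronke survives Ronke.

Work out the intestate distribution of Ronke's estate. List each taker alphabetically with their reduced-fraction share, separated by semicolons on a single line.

Adaeze 1/40; Bankole 1/5; Chidinma 1/20; Chukwudi 1/40; Dayo 1/40; Ebele 1/20; Ifeoma 1/10; Morounke 1/15; Ngozi 1/40; Segun 1/15; Temitope 1/5; Uzoma 1/20; Yetunde 1/15; Zainab 1/20

There is no surviving spouse, so the entire estate passes to Ronke's descendants per stirpes.
The estate is divided into 5 equal shares of 1/5 among Temitope, Folake, Kehinde, Obafemi, Bankole.
Temitope is living and takes 1/5.
Folake predeceased; the 1/5 allotted to Folake's branch passes to Folake's issue by representation.
The 1/5 is divided into 2 equal shares of 1/10 among Ifeoma, Gbenga.
Ifeoma is living and takes 1/10.
Gbenga predeceased; the 1/10 allotted to Gbenga's branch passes to Gbenga's issue by representation.
The 1/10 is divided into 4 equal shares of 1/40 among Ngozi, Dayo, Chukwudi, Adaeze.
Ngozi is living and takes 1/40.
Dayo is living and takes 1/40.
Chukwudi is living and takes 1/40.
Adaeze is living and takes 1/40.
Kehinde predeceased; the 1/5 allotted to Kehinde's branch passes to Kehinde's issue by representation.
The 1/5 is divided into 4 equal shares of 1/20 among Uzoma, Zainab, Ebele, Chidinma.
Uzoma is living and takes 1/20.
Zainab is living and takes 1/20.
Ebele is living and takes 1/20.
Chidinma is living and takes 1/20.
Obafemi predeceased; the 1/5 allotted to Obafemi's branch passes to Obafemi's issue by representation.
The 1/5 is divided into 3 equal shares of 1/15 among Yetunde, Morounke, Segun.
Yetunde is living and takes 1/15.
Morounke is living and takes 1/15.
Segun is living and takes 1/15.
Bankole is living and takes 1/5.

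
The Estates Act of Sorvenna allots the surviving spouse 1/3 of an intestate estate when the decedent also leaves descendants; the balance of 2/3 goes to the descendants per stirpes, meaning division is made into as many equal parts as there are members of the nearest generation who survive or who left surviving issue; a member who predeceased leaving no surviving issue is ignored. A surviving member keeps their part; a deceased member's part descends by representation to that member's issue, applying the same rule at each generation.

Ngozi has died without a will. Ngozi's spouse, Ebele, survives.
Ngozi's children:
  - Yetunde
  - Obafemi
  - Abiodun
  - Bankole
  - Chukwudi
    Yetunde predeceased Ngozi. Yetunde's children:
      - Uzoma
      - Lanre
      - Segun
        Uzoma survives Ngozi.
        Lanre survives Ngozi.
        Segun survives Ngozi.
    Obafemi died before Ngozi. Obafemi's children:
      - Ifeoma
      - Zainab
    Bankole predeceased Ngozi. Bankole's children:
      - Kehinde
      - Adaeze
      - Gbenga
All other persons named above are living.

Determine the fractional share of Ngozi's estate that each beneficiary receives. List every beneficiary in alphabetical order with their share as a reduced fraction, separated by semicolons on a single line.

Abiodun 2/15; Adaeze 2/45; Chukwudi 2/15; Ebele 1/3; Gbenga 2/45; Ifeoma 1/15; Kehinde 2/45; Lanre 2/45; Segun 2/45; Uzoma 2/45; Zainab 1/15

Ebele, as surviving spouse, takes 1/3.
The remaining 2/3 passes to Ngozi's descendants per stirpes.
The 2/3 is divided into 5 equal shares of 2/15 among Yetunde, Obafemi, Abiodun, Bankole, Chukwudi.
Yetunde predeceased; the 2/15 allotted to Yetunde's branch passes to Yetunde's issue by representation.
The 2/15 is divided into 3 equal shares of 2/45 among Uzoma, Lanre, Segun.
Uzoma is living and takes 2/45.
Lanre is living and takes 2/45.
Segun is living and takes 2/45.
Obafemi predeceased; the 2/15 allotted to Obafemi's branch passes to Obafemi's issue by representation.
The 2/15 is divided into 2 equal shares of 1/15 among Ifeoma, Zainab.
Ifeoma is living and takes 1/15.
Zainab is living and takes 1/15.
Abiodun is living and takes 2/15.
Bankole predeceased; the 2/15 allotted to Bankole's branch passes to Bankole's issue by representation.
The 2/15 is divided into 3 equal shares of 2/45 among Kehinde, Adaeze, Gbenga.
Kehinde is living and takes 2/45.
Adaeze is living and takes 2/45.
Gbenga is living and takes 2/45.
Chukwudi is living and takes 2/15.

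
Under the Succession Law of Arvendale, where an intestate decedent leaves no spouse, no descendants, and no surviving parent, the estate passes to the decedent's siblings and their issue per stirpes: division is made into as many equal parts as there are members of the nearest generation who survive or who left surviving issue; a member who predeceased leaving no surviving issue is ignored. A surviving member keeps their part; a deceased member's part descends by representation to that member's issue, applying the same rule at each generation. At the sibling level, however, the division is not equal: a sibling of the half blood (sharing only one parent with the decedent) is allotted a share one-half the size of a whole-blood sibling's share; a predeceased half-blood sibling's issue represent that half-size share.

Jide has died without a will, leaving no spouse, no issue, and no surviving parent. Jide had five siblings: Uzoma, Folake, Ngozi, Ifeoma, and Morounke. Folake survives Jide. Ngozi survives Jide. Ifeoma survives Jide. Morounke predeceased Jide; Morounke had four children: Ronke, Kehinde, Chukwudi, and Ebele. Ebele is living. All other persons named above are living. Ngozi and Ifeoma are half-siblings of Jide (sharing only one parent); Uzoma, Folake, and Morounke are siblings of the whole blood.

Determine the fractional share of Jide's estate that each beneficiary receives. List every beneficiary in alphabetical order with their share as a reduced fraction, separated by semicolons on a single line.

Chukwudi 1/16; Ebele 1/16; Folake 1/4; Ifeoma 1/8; Kehinde 1/16; Ngozi 1/8; Ronke 1/16; Uzoma 1/4

No spouse, descendants, or parent survives, so the estate passes to Jide's siblings per stirpes.
Half-blood siblings count for one-half the weight of whole-blood siblings at the initial division.
Dividing 1 in proportion to weights (total weight 4): Uzoma (weight 1) → 1/4; Folake (weight 1) → 1/4; Ngozi (weight 1/2) → 1/8; Ifeoma (weight 1/2) → 1/8; Morounke (weight 1) → 1/4.
Uzoma is living and takes 1/4.
Folake is living and takes 1/4.
Ngozi is living and takes 1/8.
Ifeoma is living and takes 1/8.
Morounke predeceased; the 1/4 allotted to Morounke's branch passes to Morounke's issue by representation.
The 1/4 is divided into 4 equal shares of 1/16 among Ronke, Kehinde, Chukwudi, Ebele.
Ronke is living and takes 1/16.
Kehinde is living and takes 1/16.
Chukwudi is living and takes 1/16.
Ebele is living and takes 1/16.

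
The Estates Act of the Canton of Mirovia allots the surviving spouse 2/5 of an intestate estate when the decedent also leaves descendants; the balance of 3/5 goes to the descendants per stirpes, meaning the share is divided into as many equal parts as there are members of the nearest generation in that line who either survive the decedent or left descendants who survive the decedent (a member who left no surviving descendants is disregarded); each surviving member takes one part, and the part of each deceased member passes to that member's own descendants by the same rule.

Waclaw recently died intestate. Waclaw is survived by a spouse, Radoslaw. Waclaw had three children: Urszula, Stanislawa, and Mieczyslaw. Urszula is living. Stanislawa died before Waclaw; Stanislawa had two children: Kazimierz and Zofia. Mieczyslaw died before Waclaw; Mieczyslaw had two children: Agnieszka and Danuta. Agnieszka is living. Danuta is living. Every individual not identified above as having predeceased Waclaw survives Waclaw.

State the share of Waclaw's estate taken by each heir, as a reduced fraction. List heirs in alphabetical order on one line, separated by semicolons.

Agnieszka 1/10; Danuta 1/10; Kazimierz 1/10; Radoslaw 2/5; Urszula 1/5; Zofia 1/10

Radoslaw, as surviving spouse, takes 2/5.
The remaining 3/5 passes to Waclaw's descendants per stirpes.
The 3/5 is divided into 3 equal shares of 1/5 among Urszula, Stanislawa, Mieczyslaw.
Urszula is living and takes 1/5.
Stanislawa predeceased; the 1/5 allotted to Stanislawa's branch passes to Stanislawa's issue by representation.
The 1/5 is divided into 2 equal shares of 1/10 among Kazimierz, Zofia.
Kazimierz is living and takes 1/10.
Zofia is living and takes 1/10.
Mieczyslaw predeceased; the 1/5 allotted to Mieczyslaw's branch passes to Mieczyslaw's issue by representation.
The 1/5 is divided into 2 equal shares of 1/10 among Agnieszka, Danuta.
Agnieszka is living and takes 1/10.
Danuta is living and takes 1/10.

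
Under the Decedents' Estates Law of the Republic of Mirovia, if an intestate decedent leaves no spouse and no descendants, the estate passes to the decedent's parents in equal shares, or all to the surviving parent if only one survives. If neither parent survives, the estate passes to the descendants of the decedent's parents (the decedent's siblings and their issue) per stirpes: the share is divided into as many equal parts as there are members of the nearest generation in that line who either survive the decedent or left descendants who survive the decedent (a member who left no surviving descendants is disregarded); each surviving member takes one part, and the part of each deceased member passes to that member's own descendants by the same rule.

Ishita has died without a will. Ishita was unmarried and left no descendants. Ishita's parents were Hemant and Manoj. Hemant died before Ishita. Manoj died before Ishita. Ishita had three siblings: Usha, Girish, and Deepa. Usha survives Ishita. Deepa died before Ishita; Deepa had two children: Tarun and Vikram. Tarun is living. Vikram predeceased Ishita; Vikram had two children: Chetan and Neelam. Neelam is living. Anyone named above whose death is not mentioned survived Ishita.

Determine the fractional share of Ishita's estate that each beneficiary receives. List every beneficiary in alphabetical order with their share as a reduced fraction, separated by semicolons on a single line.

Chetan 1/12; Girish 1/3; Neelam 1/12; Tarun 1/6; Usha 1/3

Neither parent survives and there are no descendants, so the estate passes to Ishita's siblings and their issue per stirpes.
The estate is divided into 3 equal shares of 1/3 among Usha, Girish, Deepa.
Usha is living and takes 1/3.
Girish is living and takes 1/3.
Deepa predeceased; the 1/3 allotted to Deepa's branch passes to Deepa's issue by representation.
The 1/3 is divided into 2 equal shares of 1/6 among Tarun, Vikram.
Tarun is living and takes 1/6.
Vikram predeceased; the 1/6 allotted to Vikram's branch passes to Vikram's issue by representation.
The 1/6 is divided into 2 equal shares of 1/12 among Chetan, Neelam.
Chetan is living and takes 1/12.
Neelam is living and takes 1/12.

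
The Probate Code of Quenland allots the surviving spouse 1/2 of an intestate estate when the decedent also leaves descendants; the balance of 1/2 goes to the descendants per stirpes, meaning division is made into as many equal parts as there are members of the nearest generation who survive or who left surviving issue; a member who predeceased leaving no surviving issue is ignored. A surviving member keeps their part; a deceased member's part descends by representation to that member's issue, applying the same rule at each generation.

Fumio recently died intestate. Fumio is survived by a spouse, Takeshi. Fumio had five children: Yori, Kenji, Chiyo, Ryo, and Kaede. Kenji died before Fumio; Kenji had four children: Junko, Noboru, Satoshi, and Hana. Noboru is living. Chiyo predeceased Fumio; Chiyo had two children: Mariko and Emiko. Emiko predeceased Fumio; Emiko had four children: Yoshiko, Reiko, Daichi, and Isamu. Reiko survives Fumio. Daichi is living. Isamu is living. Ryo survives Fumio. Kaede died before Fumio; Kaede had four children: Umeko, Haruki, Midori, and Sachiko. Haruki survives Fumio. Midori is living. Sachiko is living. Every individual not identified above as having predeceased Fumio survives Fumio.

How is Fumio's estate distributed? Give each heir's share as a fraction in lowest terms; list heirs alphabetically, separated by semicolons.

Takeshi, as surviving spouse, takes 1/2.
The remaining 1/2 passes to Fumio's descendants per stirpes.
The 1/2 is divided into 5 equal shares of 1/10 among Yori, Kenji, Chiyo, Ryo, Kaede.
Yori is living and takes 1/10.
Kenji predeceased; the 1/10 allotted to Kenji's branch passes to Kenji's issue by representation.
The 1/10 is divided into 4 equal shares of 1/40 among Junko, Noboru, Satoshi, Hana.
Junko is living and takes 1/40.
Noboru is living and takes 1/40.
Satoshi is living and takes 1/40.
Hana is living and takes 1/40.
Chiyo predeceased; the 1/10 allotted to Chiyo's branch passes to Chiyo's issue by representation.
The 1/10 is divided into 2 equal shares of 1/20 among Mariko, Emiko.
Mariko is living and takes 1/20.
Emiko predeceased; the 1/20 allotted to Emiko's branch passes to Emiko's issue by representation.
The 1/20 is divided into 4 equal shares of 1/80 among Yoshiko, Reiko, Daichi, Isamu.
Yoshiko is living and takes 1/80.
Reiko is living and takes 1/80.
Daichi is living and takes 1/80.
Isamu is living and takes 1/80.
Ryo is living and takes 1/10.
Kaede predeceased; the 1/10 allotted to Kaede's branch passes to Kaede's issue by representation.
The 1/10 is divided into 4 equal shares of 1/40 among Umeko, Haruki, Midori, Sachiko.
Umeko is living and takes 1/40.
Haruki is living and takes 1/40.
Midori is living and takes 1/40.
Sachiko is living and takes 1/40.

Daichi 1/80; Hana 1/40; Haruki 1/40; Isamu 1/80; Junko 1/40; Mariko 1/20; Midori 1/40; Noboru 1/40; Reiko 1/80; Ryo 1/10; Sachiko 1/40; Satoshi 1/40; Takeshi 1/2; Umeko 1/40; Yori 1/10; Yoshiko 1/80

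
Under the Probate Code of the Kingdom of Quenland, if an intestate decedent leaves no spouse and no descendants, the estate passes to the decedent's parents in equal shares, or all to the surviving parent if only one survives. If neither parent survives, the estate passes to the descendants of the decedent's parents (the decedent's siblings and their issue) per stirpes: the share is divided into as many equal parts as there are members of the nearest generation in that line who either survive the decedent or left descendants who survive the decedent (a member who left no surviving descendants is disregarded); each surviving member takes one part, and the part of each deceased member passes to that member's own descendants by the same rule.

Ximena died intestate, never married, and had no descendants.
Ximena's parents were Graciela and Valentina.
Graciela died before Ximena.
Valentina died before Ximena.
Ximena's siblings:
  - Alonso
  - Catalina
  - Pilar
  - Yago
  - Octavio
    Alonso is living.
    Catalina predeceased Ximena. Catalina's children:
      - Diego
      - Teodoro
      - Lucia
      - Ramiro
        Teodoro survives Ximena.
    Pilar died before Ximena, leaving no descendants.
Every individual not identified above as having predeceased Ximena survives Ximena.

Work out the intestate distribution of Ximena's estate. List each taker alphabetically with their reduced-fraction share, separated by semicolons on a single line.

Alonso 1/4; Diego 1/16; Lucia 1/16; Octavio 1/4; Ramiro 1/16; Teodoro 1/16; Yago 1/4

Neither parent survives and there are no descendants, so the estate passes to Ximena's siblings and their issue per stirpes.
Pilar left no surviving issue, so that branch lapses and is disregarded.
The estate is divided into 4 equal shares of 1/4 among Alonso, Catalina, Yago, Octavio.
Alonso is living and takes 1/4.
Catalina predeceased; the 1/4 allotted to Catalina's branch passes to Catalina's issue by representation.
The 1/4 is divided into 4 equal shares of 1/16 among Diego, Teodoro, Lucia, Ramiro.
Diego is living and takes 1/16.
Teodoro is living and takes 1/16.
Lucia is living and takes 1/16.
Ramiro is living and takes 1/16.
Yago is living and takes 1/4.
Octavio is living and takes 1/4.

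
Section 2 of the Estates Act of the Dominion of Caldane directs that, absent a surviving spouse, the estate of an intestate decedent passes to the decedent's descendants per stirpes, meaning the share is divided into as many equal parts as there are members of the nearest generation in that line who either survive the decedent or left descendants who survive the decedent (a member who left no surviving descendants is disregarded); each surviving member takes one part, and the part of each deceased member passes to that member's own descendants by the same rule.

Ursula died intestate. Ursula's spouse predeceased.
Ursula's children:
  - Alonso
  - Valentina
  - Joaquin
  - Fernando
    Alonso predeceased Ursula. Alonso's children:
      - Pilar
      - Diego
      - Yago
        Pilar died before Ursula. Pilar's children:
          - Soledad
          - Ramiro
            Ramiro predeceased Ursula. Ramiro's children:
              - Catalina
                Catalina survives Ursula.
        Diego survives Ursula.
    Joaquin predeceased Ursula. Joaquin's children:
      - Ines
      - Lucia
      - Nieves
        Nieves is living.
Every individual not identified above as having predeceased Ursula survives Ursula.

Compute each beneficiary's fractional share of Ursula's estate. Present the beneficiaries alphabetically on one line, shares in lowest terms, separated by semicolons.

There is no surviving spouse, so the entire estate passes to Ursula's descendants per stirpes.
The estate is divided into 4 equal shares of 1/4 among Alonso, Valentina, Joaquin, Fernando.
Alonso predeceased; the 1/4 allotted to Alonso's branch passes to Alonso's issue by representation.
The 1/4 is divided into 3 equal shares of 1/12 among Pilar, Diego, Yago.
Pilar predeceased; the 1/12 allotted to Pilar's branch passes to Pilar's issue by representation.
The 1/12 is divided into 2 equal shares of 1/24 among Soledad, Ramiro.
Soledad is living and takes 1/24.
Ramiro predeceased; the 1/24 allotted to Ramiro's branch passes to Ramiro's issue by representation.
Catalina is the sole taker at this level and receives the full 1/24.
Diego is living and takes 1/12.
Yago is living and takes 1/12.
Valentina is living and takes 1/4.
Joaquin predeceased; the 1/4 allotted to Joaquin's branch passes to Joaquin's issue by representation.
The 1/4 is divided into 3 equal shares of 1/12 among Ines, Lucia, Nieves.
Ines is living and takes 1/12.
Lucia is living and takes 1/12.
Nieves is living and takes 1/12.
Fernando is living and takes 1/4.

Catalina 1/24; Diego 1/12; Fernando 1/4; Ines 1/12; Lucia 1/12; Nieves 1/12; Soledad 1/24; Valentina 1/4; Yago 1/12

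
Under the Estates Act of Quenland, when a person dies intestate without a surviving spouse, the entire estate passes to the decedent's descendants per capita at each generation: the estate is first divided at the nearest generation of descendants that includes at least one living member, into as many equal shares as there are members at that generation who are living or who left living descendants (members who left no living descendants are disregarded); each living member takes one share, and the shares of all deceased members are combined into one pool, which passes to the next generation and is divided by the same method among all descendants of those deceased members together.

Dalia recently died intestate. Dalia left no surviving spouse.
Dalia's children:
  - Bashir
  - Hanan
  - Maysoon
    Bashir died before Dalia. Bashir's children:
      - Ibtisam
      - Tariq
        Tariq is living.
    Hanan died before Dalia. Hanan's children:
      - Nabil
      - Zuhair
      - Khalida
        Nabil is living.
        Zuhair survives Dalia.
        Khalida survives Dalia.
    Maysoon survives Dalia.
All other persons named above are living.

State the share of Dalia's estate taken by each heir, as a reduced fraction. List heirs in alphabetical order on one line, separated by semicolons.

Ibtisam 2/15; Khalida 2/15; Maysoon 1/3; Nabil 2/15; Tariq 2/15; Zuhair 2/15

There is no surviving spouse, so the entire estate passes to Dalia's descendants per capita at each generation.
At generation 1 (Bashir, Hanan, Maysoon) there are 3 shares of (1)/3 = 1/3 each.
Living: Maysoon — each takes 1/3.
Deceased: Bashir and Hanan. Their combined 2/3 is pooled and carried to generation 2.
At generation 2 (Ibtisam, Tariq, Nabil, Zuhair, Khalida) there are 5 shares of (2/3)/5 = 2/15 each.
Living: Ibtisam, Tariq, Nabil, Zuhair, and Khalida — each takes 2/15.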